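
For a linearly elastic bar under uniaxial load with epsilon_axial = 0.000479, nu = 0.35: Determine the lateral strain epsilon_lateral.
Model: a linearly elastic bar under uniaxial load, so epsilon_lateral = -nu·epsilon_axial.
Substitute:
  epsilon_lateral = -(0.35 × 0.000479)
  epsilon_lateral = -0.0001676
Final answer: epsilon_lateral = -0.0001676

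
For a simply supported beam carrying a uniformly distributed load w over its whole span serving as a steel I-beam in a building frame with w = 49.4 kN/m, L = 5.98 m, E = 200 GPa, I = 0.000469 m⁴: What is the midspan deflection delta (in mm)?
Model: a simply supported beam carrying a uniformly distributed load w over its whole span, so delta = (5·w·L^4) / (384·E·I).
Convert to SI units:
  w = 49.4 kN/m = 49400 N/m
  E = 200 GPa = 2 × 10¹¹ Pa
Substitute:
  delta = (5 × 49400 × 5.98^4) / (384 × (2 × 10¹¹) × 0.000469)
  delta = 0.008769 m
Convert: delta = 0.008769 m = 8.769 mm
Final answer: delta = 8.769 mm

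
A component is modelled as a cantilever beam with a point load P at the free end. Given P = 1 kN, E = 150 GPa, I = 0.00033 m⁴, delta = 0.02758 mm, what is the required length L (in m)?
Model: a cantilever beam with a point load P at the free end, so delta = (P·L^3) / (3·E·I).
Solve for L: L = ((3·delta·E·I) / P)^(1/3).
Convert to SI units:
  P = 1 kN = 1000 N
  E = 150 GPa = 1.5 × 10¹¹ Pa
  delta = 0.02758 mm = 2.758 × 10⁻⁵ m
Substitute:
  L = ((3 × (2.758 × 10⁻⁵) × (1.5 × 10¹¹) × 0.00033) / 1000)^(1/3)
  L = 1.6 m
Final answer: L = 1.6 m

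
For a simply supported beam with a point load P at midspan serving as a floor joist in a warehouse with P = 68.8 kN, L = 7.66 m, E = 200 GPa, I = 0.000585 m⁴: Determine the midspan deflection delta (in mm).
Model: a simply supported beam with a point load P at midspan, so delta = (P·L^3) / (48·E·I).
Convert to SI units:
  P = 68.8 kN = 68800 N
  E = 200 GPa = 2 × 10¹¹ Pa
Substitute:
  delta = (68800 × 7.66^3) / (48 × (2 × 10¹¹) × 0.000585)
  delta = 0.005506 m
Convert: delta = 0.005506 m = 5.506 mm
Final answer: delta = 5.506 mm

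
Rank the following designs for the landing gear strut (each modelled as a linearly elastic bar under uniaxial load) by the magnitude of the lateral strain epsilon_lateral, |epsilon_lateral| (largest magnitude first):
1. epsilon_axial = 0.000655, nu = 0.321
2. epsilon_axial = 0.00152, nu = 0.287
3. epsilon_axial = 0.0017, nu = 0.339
Model: a linearly elastic bar under uniaxial load, so epsilon_lateral = -nu·epsilon_axial (SI units).
  Case 1: epsilon_lateral = -(0.321 × 0.000655) = -0.0002103
  Case 2: epsilon_lateral = -(0.287 × 0.00152) = -0.0004362
  Case 3: epsilon_lateral = -(0.339 × 0.0017) = -0.0005763
Ordering by |epsilon_lateral|: 0.0005763 (case 3) > 0.0004362 (case 2) > 0.0002103 (case 1)
Final answer: 3, 2, 1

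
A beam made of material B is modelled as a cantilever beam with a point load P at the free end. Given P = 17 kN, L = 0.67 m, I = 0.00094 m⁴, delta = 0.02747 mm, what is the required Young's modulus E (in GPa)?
Model: a cantilever beam with a point load P at the free end, so delta = (P·L^3) / (3·E·I).
Solve for E: E = (P·L^3) / (3·delta·I).
Convert to SI units:
  P = 17 kN = 17000 N
  delta = 0.02747 mm = 2.747 × 10⁻⁵ m
Substitute:
  E = (17000 × 0.67^3) / (3 × (2.747 × 10⁻⁵) × 0.00094)
  E = 6.6 × 10¹⁰ Pa
Convert: E = 6.6 × 10¹⁰ Pa = 66 GPa
Final answer: E = 66 GPa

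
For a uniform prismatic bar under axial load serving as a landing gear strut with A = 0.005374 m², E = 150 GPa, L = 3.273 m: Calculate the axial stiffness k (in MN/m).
Model: a uniform prismatic bar under axial load, so k = (A·E) / L.
Convert to SI units:
  E = 150 GPa = 1.5 × 10¹¹ Pa
Substitute:
  k = (0.005374 × (1.5 × 10¹¹)) / 3.273
  k = 2.463 × 10⁸ N/m
Convert: k = 2.463 × 10⁸ N/m = 246.3 MN/m
Final answer: k = 246.3 MN/m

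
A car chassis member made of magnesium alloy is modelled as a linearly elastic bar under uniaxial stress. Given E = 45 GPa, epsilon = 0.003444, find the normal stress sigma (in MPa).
Model: a linearly elastic bar under uniaxial stress, so epsilon = sigma / E.
Solve for sigma: sigma = epsilon·E.
Convert to SI units:
  E = 45 GPa = 4.5 × 10¹⁰ Pa
Substitute:
  sigma = 0.003444 × (4.5 × 10¹⁰)
  sigma = 1.55 × 10⁸ Pa
Convert: sigma = 1.55 × 10⁸ Pa = 155 MPa
Final answer: sigma = 155 MPa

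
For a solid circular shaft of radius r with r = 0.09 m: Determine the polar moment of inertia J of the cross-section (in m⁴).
Model: a solid circular shaft of radius r, so J = (π·r^4) / 2.
Substitute:
  J = (π × 0.09^4) / 2
  J = 0.0001031 m⁴
Final answer: J = 0.0001031 m⁴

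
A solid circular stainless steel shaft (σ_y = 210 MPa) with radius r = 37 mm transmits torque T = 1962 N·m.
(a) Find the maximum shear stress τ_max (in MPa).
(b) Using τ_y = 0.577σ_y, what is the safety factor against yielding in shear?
(a) For a solid circular shaft, τ_max = T·r/J with J = π·r^4/2, i.e. τ_max = 2·T / (π·r^3). Convert r = 37 mm = 0.037 m.
  τ_max = (2 × 1962) / (π × 0.037^3) = 2.466 × 10⁷ Pa = 24.66 MPa
(b) τ_y = 0.577 × 210 = 121.17 MPa
  SF = τ_y/τ_max = 121.17 / 24.66 = 4.914
Final answer: (a) τ_max = 24.66 MPa, (b) SF = 4.914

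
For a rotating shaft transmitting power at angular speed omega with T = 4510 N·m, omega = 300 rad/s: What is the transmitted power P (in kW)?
Model: a rotating shaft transmitting power at angular speed omega, so P = T·omega.
Substitute:
  P = 4510 × 300
  P = 1.353 × 10⁶ W
Convert: P = 1.353 × 10⁶ W = 1353 kW
Final answer: P = 1353 kW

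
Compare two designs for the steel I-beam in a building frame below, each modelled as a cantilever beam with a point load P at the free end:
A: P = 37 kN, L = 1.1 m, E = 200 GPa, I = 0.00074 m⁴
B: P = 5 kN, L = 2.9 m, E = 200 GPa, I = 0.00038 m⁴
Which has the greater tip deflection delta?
Model: a cantilever beam with a point load P at the free end, so delta = (P·L^3) / (3·E·I) (SI units).
  A: delta = (37000 × 1.1^3) / (3 × (2 × 10¹¹) × 0.00074) = 0.0001109 m = 0.1109 mm
  B: delta = (5000 × 2.9^3) / (3 × (2 × 10¹¹) × 0.00038) = 0.0005348 m = 0.5348 mm
0.5348 mm > 0.1109 mm, so B is larger.
Final answer: B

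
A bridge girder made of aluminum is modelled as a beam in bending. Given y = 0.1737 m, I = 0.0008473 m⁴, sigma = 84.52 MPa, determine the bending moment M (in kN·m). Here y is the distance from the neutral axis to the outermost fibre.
Model: a beam in bending, so sigma = (M·y) / I.
Solve for M: M = (sigma·I) / y.
Convert to SI units:
  sigma = 84.52 MPa = 8.452 × 10⁷ Pa
Substitute:
  M = ((8.452 × 10⁷) × 0.0008473) / 0.1737
  M = 412300 N·m
Convert: M = 412300 N·m = 412.3 kN·m
Final answer: M = 412.3 kN·m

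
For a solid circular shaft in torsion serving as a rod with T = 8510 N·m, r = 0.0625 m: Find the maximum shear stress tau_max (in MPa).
Model: a solid circular shaft in torsion, so tau_max = (2·T) / (π·r^3).
Substitute:
  tau_max = (2 × 8510) / (π × 0.0625^3)
  tau_max = 2.219 × 10⁷ Pa
Convert: tau_max = 2.219 × 10⁷ Pa = 22.19 MPa
Final answer: tau_max = 22.19 MPa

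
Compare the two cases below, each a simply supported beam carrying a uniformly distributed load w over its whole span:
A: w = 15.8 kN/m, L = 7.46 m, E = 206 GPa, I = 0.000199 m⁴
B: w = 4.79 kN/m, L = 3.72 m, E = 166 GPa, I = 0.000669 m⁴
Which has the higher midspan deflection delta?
Model: a simply supported beam carrying a uniformly distributed load w over its whole span, so delta = (5·w·L^4) / (384·E·I) (SI units).
  A: delta = (5 × 15800 × 7.46^4) / (384 × (2.06 × 10¹¹) × 0.000199) = 0.01554 m = 15.54 mm
  B: delta = (5 × 4790 × 3.72^4) / (384 × (1.66 × 10¹¹) × 0.000669) = 0.0001076 m = 0.1076 mm
15.54 mm > 0.1076 mm, so A is larger.
Final answer: A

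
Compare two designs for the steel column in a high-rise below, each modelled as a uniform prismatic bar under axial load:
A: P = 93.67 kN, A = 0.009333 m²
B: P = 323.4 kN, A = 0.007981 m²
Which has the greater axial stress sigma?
Model: a uniform prismatic bar under axial load, so sigma = P / A (SI units).
  A: sigma = 93670 / 0.009333 = 1.004 × 10⁷ Pa = 10.04 MPa
  B: sigma = 323400 / 0.007981 = 4.052 × 10⁷ Pa = 40.52 MPa
40.52 MPa > 10.04 MPa, so B is larger.
Final answer: B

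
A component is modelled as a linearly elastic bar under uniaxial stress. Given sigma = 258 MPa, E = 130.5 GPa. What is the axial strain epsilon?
Model: a linearly elastic bar under uniaxial stress, so epsilon = sigma / E.
Convert to SI units:
  sigma = 258 MPa = 2.58 × 10⁸ Pa
  E = 130.5 GPa = 1.305 × 10¹¹ Pa
Substitute:
  epsilon = (2.58 × 10⁸) / (1.305 × 10¹¹)
  epsilon = 0.001977
Final answer: epsilon = 0.001977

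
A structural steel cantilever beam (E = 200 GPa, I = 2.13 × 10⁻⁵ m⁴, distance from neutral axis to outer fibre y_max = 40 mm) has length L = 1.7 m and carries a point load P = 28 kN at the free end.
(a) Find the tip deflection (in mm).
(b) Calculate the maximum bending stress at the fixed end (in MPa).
(a) Tip deflection of a cantilever with an end point load: δ = P·L^3 / (3·E·I). Convert P = 28 kN = 28000 N, E = 200 GPa = 2 × 10¹¹ Pa.
  δ = (28000 × 1.7^3) / (3 × (2 × 10¹¹) × (2.13 × 10⁻⁵)) = 0.01076 m = 10.76 mm
(b) Maximum bending moment at the fixed end: M = P·L = 28000 × 1.7 = 47600 N·m. Convert y_max = 40 mm = 0.04 m.
  σ = M·y_max / I = (47600 × 0.04) / (2.13 × 10⁻⁵) = 8.939 × 10⁷ Pa = 89.39 MPa
Final answer: (a) δ = 10.76 mm, (b) σ = 89.39 MPa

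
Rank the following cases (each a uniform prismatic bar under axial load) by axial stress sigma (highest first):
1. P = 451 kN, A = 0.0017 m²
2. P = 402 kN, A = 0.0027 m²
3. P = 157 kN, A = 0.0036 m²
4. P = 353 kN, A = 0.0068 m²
Model: a uniform prismatic bar under axial load, so sigma = P / A (SI units).
  Case 1: sigma = 451000 / 0.0017 = 2.653 × 10⁸ Pa = 265.3 MPa
  Case 2: sigma = 402000 / 0.0027 = 1.489 × 10⁸ Pa = 148.9 MPa
  Case 3: sigma = 157000 / 0.0036 = 4.361 × 10⁷ Pa = 43.61 MPa
  Case 4: sigma = 353000 / 0.0068 = 5.191 × 10⁷ Pa = 51.91 MPa
Ordering: 265.3 MPa (case 1) > 148.9 MPa (case 2) > 51.91 MPa (case 4) > 43.61 MPa (case 3)
Final answer: 1, 2, 4, 3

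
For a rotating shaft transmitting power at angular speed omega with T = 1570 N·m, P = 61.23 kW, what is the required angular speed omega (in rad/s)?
Model: a rotating shaft transmitting power at angular speed omega, so P = T·omega.
Solve for omega: omega = P / T.
Convert to SI units:
  P = 61.23 kW = 61230 W
Substitute:
  omega = 61230 / 1570
  omega = 39 rad/s
Final answer: omega = 39 rad/s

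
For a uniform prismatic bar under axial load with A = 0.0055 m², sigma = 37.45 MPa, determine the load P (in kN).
Model: a uniform prismatic bar under axial load, so sigma = P / A.
Solve for P: P = sigma·A.
Convert to SI units:
  sigma = 37.45 MPa = 3.745 × 10⁷ Pa
Substitute:
  P = (3.745 × 10⁷) × 0.0055
  P = 206000 N
Convert: P = 206000 N = 206 kN
Final answer: P = 206 kN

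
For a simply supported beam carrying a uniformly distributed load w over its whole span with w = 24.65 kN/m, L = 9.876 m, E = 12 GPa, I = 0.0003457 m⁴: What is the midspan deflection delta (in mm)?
Model: a simply supported beam carrying a uniformly distributed load w over its whole span, so delta = (5·w·L^4) / (384·E·I).
Convert to SI units:
  w = 24.65 kN/m = 24650 N/m
  E = 12 GPa = 1.2 × 10¹⁰ Pa
Substitute:
  delta = (5 × 24650 × 9.876^4) / (384 × (1.2 × 10¹⁰) × 0.0003457)
  delta = 0.736 m
Convert: delta = 0.736 m = 736 mm
Final answer: delta = 736 mm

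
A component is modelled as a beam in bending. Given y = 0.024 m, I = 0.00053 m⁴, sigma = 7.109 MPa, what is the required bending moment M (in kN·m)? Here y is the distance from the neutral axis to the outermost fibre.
Model: a beam in bending, so sigma = (M·y) / I.
Solve for M: M = (sigma·I) / y.
Convert to SI units:
  sigma = 7.109 MPa = 7.109 × 10⁶ Pa
Substitute:
  M = ((7.109 × 10⁶) × 0.00053) / 0.024
  M = 157000 N·m
Convert: M = 157000 N·m = 157 kN·m
Final answer: M = 157 kN·m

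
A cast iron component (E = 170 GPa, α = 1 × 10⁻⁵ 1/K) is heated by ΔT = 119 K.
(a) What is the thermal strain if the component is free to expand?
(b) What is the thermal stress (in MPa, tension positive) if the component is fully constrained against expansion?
(a) Free thermal strain ε_th = α·ΔT = (1 × 10⁻⁵) × 119 = 0.00119
(b) Fully constrained, the expansion is suppressed, so σ = -E·α·ΔT. Convert E = 170 GPa = 1.7 × 10¹¹ Pa.
  σ = -(1.7 × 10¹¹) × (1 × 10⁻⁵) × 119 = -2.023 × 10⁸ Pa = -202.3 MPa (compressive)
Final answer: (a) ε_th = 0.00119, (b) σ = -202.3 MPa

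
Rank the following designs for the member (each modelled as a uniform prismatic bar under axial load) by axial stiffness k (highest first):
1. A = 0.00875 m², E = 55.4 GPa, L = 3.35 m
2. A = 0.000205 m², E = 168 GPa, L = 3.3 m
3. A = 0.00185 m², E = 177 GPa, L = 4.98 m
Model: a uniform prismatic bar under axial load, so k = (A·E) / L (SI units).
  Case 1: k = (0.00875 × (5.54 × 10¹⁰)) / 3.35 = 1.447 × 10⁸ N/m = 144.7 MN/m
  Case 2: k = (0.000205 × (1.68 × 10¹¹)) / 3.3 = 1.044 × 10⁷ N/m = 10.44 MN/m
  Case 3: k = (0.00185 × (1.77 × 10¹¹)) / 4.98 = 6.575 × 10⁷ N/m = 65.75 MN/m
Ordering: 144.7 MN/m (case 1) > 65.75 MN/m (case 3) > 10.44 MN/m (case 2)
Final answer: 1, 3, 2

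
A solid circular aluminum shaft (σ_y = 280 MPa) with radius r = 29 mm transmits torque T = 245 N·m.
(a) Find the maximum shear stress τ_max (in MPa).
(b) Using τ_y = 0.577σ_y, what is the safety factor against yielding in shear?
(a) For a solid circular shaft, τ_max = T·r/J with J = π·r^4/2, i.e. τ_max = 2·T / (π·r^3). Convert r = 29 mm = 0.029 m.
  τ_max = (2 × 245) / (π × 0.029^3) = 6.395 × 10⁶ Pa = 6.395 MPa
(b) τ_y = 0.577 × 280 = 161.56 MPa
  SF = τ_y/τ_max = 161.56 / 6.395 = 25.26
Final answer: (a) τ_max = 6.395 MPa, (b) SF = 25.26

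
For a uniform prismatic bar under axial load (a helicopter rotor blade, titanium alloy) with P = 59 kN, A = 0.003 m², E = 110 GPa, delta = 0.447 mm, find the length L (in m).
Model: a uniform prismatic bar under axial load, so delta = (P·L) / (A·E).
Solve for L: L = (delta·A·E) / P.
Convert to SI units:
  P = 59 kN = 59000 N
  E = 110 GPa = 1.1 × 10¹¹ Pa
  delta = 0.447 mm = 0.000447 m
Substitute:
  L = (0.000447 × 0.003 × (1.1 × 10¹¹)) / 59000
  L = 2.5 m
Final answer: L = 2.5 m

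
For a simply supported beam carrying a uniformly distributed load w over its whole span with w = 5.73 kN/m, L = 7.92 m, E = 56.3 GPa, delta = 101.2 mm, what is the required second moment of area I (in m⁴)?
Model: a simply supported beam carrying a uniformly distributed load w over its whole span, so delta = (5·w·L^4) / (384·E·I).
Solve for I: I = (5·w·L^4) / (384·delta·E).
Convert to SI units:
  w = 5.73 kN/m = 5730 N/m
  E = 56.3 GPa = 5.63 × 10¹⁰ Pa
  delta = 101.2 mm = 0.1012 m
Substitute:
  I = (5 × 5730 × 7.92^4) / (384 × 0.1012 × (5.63 × 10¹⁰))
  I = 5.152 × 10⁻⁵ m⁴
Final answer: I = 5.152 × 10⁻⁵ m⁴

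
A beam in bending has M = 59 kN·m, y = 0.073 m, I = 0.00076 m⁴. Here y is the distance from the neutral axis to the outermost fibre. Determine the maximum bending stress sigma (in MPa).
Model: a beam in bending, so sigma = (M·y) / I.
Convert to SI units:
  M = 59 kN·m = 59000 N·m
Substitute:
  sigma = (59000 × 0.073) / 0.00076
  sigma = 5.667 × 10⁶ Pa
Convert: sigma = 5.667 × 10⁶ Pa = 5.667 MPa
Final answer: sigma = 5.667 MPa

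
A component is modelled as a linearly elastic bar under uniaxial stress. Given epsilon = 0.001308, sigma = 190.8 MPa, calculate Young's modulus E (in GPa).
Model: a linearly elastic bar under uniaxial stress, so sigma = E·epsilon.
Solve for E: E = sigma / epsilon.
Convert to SI units:
  sigma = 190.8 MPa = 1.908 × 10⁸ Pa
Substitute:
  E = (1.908 × 10⁸) / 0.001308
  E = 1.459 × 10¹¹ Pa
Convert: E = 1.459 × 10¹¹ Pa = 145.9 GPa
Final answer: E = 145.9 GPa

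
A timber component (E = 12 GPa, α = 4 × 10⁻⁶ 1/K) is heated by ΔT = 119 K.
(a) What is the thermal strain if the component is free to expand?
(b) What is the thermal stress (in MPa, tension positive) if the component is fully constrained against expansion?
(a) Free thermal strain ε_th = α·ΔT = (4 × 10⁻⁶) × 119 = 0.000476
(b) Fully constrained, the expansion is suppressed, so σ = -E·α·ΔT. Convert E = 12 GPa = 1.2 × 10¹⁰ Pa.
  σ = -(1.2 × 10¹⁰) × (4 × 10⁻⁶) × 119 = -5.712 × 10⁶ Pa = -5.712 MPa (compressive)
Final answer: (a) ε_th = 0.000476, (b) σ = -5.712 MPa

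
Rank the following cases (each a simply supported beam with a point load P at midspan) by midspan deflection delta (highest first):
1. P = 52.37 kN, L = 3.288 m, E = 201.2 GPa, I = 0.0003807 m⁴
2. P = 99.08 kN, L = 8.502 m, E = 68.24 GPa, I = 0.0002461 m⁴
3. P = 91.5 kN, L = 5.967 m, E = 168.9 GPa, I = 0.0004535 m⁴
Model: a simply supported beam with a point load P at midspan, so delta = (P·L^3) / (48·E·I) (SI units).
  Case 1: delta = (52370 × 3.288^3) / (48 × (2.012 × 10¹¹) × 0.0003807) = 0.0005063 m = 0.5063 mm
  Case 2: delta = (99080 × 8.502^3) / (48 × (6.824 × 10¹⁰) × 0.0002461) = 0.07554 m = 75.54 mm
  Case 3: delta = (91500 × 5.967^3) / (48 × (1.689 × 10¹¹) × 0.0004535) = 0.005287 m = 5.287 mm
Ordering: 75.54 mm (case 2) > 5.287 mm (case 3) > 0.5063 mm (case 1)
Final answer: 2, 3, 1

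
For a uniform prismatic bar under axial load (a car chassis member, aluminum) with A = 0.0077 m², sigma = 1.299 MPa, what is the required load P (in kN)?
Model: a uniform prismatic bar under axial load, so sigma = P / A.
Solve for P: P = sigma·A.
Convert to SI units:
  sigma = 1.299 MPa = 1.299 × 10⁶ Pa
Substitute:
  P = (1.299 × 10⁶) × 0.0077
  P = 10000 N
Convert: P = 10000 N = 10 kN
Final answer: P = 10 kN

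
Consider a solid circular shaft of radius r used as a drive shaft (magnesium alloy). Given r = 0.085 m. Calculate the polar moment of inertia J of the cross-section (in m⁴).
Model: a solid circular shaft of radius r, so J = (π·r^4) / 2.
Substitute:
  J = (π × 0.085^4) / 2
  J = 8.2 × 10⁻⁵ m⁴
Final answer: J = 8.2 × 10⁻⁵ m⁴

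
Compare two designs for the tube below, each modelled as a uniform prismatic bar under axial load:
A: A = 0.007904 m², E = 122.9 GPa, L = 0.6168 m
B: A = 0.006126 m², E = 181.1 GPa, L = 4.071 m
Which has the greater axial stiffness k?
Model: a uniform prismatic bar under axial load, so k = (A·E) / L (SI units).
  A: k = (0.007904 × (1.229 × 10¹¹)) / 0.6168 = 1.575 × 10⁹ N/m = 1575 MN/m
  B: k = (0.006126 × (1.811 × 10¹¹)) / 4.071 = 2.725 × 10⁸ N/m = 272.5 MN/m
1575 MN/m > 272.5 MN/m, so A is larger.
Final answer: A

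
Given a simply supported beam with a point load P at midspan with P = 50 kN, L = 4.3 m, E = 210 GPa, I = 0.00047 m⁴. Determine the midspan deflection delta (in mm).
Model: a simply supported beam with a point load P at midspan, so delta = (P·L^3) / (48·E·I).
Convert to SI units:
  P = 50 kN = 50000 N
  E = 210 GPa = 2.1 × 10¹¹ Pa
Substitute:
  delta = (50000 × 4.3^3) / (48 × (2.1 × 10¹¹) × 0.00047)
  delta = 0.0008391 m
Convert: delta = 0.0008391 m = 0.8391 mm
Final answer: delta = 0.8391 mm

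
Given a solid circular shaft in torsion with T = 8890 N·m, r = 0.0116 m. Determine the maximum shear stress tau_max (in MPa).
Model: a solid circular shaft in torsion, so tau_max = (2·T) / (π·r^3).
Substitute:
  tau_max = (2 × 8890) / (π × 0.0116^3)
  tau_max = 3.626 × 10⁹ Pa
Convert: tau_max = 3.626 × 10⁹ Pa = 3626 MPa
Final answer: tau_max = 3626 MPa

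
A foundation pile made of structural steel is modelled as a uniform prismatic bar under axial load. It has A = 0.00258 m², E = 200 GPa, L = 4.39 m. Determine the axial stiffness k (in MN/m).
Model: a uniform prismatic bar under axial load, so k = (A·E) / L.
Convert to SI units:
  E = 200 GPa = 2 × 10¹¹ Pa
Substitute:
  k = (0.00258 × (2 × 10¹¹)) / 4.39
  k = 1.175 × 10⁸ N/m
Convert: k = 1.175 × 10⁸ N/m = 117.5 MN/m
Final answer: k = 117.5 MN/m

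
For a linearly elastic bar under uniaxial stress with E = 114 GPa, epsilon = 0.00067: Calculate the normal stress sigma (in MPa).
Model: a linearly elastic bar under uniaxial stress, so sigma = E·epsilon.
Convert to SI units:
  E = 114 GPa = 1.14 × 10¹¹ Pa
Substitute:
  sigma = (1.14 × 10¹¹) × 0.00067
  sigma = 7.638 × 10⁷ Pa
Convert: sigma = 7.638 × 10⁷ Pa = 76.38 MPa
Final answer: sigma = 76.38 MPa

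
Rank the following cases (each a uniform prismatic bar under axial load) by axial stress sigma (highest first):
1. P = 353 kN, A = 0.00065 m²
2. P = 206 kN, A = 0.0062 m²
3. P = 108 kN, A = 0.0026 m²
Model: a uniform prismatic bar under axial load, so sigma = P / A (SI units).
  Case 1: sigma = 353000 / 0.00065 = 5.431 × 10⁸ Pa = 543.1 MPa
  Case 2: sigma = 206000 / 0.0062 = 3.323 × 10⁷ Pa = 33.23 MPa
  Case 3: sigma = 108000 / 0.0026 = 4.154 × 10⁷ Pa = 41.54 MPa
Ordering: 543.1 MPa (case 1) > 41.54 MPa (case 3) > 33.23 MPa (case 2)
Final answer: 1, 3, 2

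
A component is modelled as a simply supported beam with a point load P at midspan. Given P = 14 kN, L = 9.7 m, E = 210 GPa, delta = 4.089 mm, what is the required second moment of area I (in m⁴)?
Model: a simply supported beam with a point load P at midspan, so delta = (P·L^3) / (48·E·I).
Solve for I: I = (P·L^3) / (48·delta·E).
Convert to SI units:
  P = 14 kN = 14000 N
  E = 210 GPa = 2.1 × 10¹¹ Pa
  delta = 4.089 mm = 0.004089 m
Substitute:
  I = (14000 × 9.7^3) / (48 × 0.004089 × (2.1 × 10¹¹))
  I = 0.00031 m⁴
Final answer: I = 0.00031 m⁴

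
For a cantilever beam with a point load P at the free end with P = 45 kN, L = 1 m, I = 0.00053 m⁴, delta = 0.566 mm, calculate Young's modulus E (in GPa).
Model: a cantilever beam with a point load P at the free end, so delta = (P·L^3) / (3·E·I).
Solve for E: E = (P·L^3) / (3·delta·I).
Convert to SI units:
  P = 45 kN = 45000 N
  delta = 0.566 mm = 0.000566 m
Substitute:
  E = (45000 × 1^3) / (3 × 0.000566 × 0.00053)
  E = 5 × 10¹⁰ Pa
Convert: E = 5 × 10¹⁰ Pa = 50 GPa
Final answer: E = 50 GPa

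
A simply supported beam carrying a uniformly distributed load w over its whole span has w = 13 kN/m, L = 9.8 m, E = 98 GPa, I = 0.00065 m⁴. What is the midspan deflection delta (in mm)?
Model: a simply supported beam carrying a uniformly distributed load w over its whole span, so delta = (5·w·L^4) / (384·E·I).
Convert to SI units:
  w = 13 kN/m = 13000 N/m
  E = 98 GPa = 9.8 × 10¹⁰ Pa
Substitute:
  delta = (5 × 13000 × 9.8^4) / (384 × (9.8 × 10¹⁰) × 0.00065)
  delta = 0.02451 m
Convert: delta = 0.02451 m = 24.51 mm
Final answer: delta = 24.51 mm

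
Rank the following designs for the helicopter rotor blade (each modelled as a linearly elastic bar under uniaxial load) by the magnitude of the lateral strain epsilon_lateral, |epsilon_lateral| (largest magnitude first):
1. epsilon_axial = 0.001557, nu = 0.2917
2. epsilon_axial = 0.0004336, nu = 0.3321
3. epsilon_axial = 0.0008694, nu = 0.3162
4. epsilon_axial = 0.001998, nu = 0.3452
Model: a linearly elastic bar under uniaxial load, so epsilon_lateral = -nu·epsilon_axial (SI units).
  Case 1: epsilon_lateral = -(0.2917 × 0.001557) = -0.0004542
  Case 2: epsilon_lateral = -(0.3321 × 0.0004336) = -0.000144
  Case 3: epsilon_lateral = -(0.3162 × 0.0008694) = -0.0002749
  Case 4: epsilon_lateral = -(0.3452 × 0.001998) = -0.0006897
Ordering by |epsilon_lateral|: 0.0006897 (case 4) > 0.0004542 (case 1) > 0.0002749 (case 3) > 0.000144 (case 2)
Final answer: 4, 1, 3, 2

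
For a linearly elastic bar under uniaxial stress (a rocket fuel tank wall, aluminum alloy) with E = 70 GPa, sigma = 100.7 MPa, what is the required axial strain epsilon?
Model: a linearly elastic bar under uniaxial stress, so sigma = E·epsilon.
Solve for epsilon: epsilon = sigma / E.
Convert to SI units:
  E = 70 GPa = 7 × 10¹⁰ Pa
  sigma = 100.7 MPa = 1.007 × 10⁸ Pa
Substitute:
  epsilon = (1.007 × 10⁸) / (7 × 10¹⁰)
  epsilon = 0.001439
Final answer: epsilon = 0.001439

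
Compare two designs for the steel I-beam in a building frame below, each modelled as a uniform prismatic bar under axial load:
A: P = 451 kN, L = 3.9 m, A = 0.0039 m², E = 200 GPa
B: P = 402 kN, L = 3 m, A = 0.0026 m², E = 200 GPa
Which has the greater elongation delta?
Model: a uniform prismatic bar under axial load, so delta = (P·L) / (A·E) (SI units).
  A: delta = (451000 × 3.9) / (0.0039 × (2 × 10¹¹)) = 0.002255 m = 2.255 mm
  B: delta = (402000 × 3) / (0.0026 × (2 × 10¹¹)) = 0.002319 m = 2.319 mm
2.319 mm > 2.255 mm, so B is larger.
Final answer: B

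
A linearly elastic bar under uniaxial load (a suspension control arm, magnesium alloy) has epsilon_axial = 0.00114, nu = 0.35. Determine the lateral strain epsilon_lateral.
Model: a linearly elastic bar under uniaxial load, so epsilon_lateral = -nu·epsilon_axial.
Substitute:
  epsilon_lateral = -(0.35 × 0.00114)
  epsilon_lateral = -0.000399
Final answer: epsilon_lateral = -0.000399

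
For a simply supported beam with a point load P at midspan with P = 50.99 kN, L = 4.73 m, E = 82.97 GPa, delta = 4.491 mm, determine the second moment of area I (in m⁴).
Model: a simply supported beam with a point load P at midspan, so delta = (P·L^3) / (48·E·I).
Solve for I: I = (P·L^3) / (48·delta·E).
Convert to SI units:
  P = 50.99 kN = 50990 N
  E = 82.97 GPa = 8.297 × 10¹⁰ Pa
  delta = 4.491 mm = 0.004491 m
Substitute:
  I = (50990 × 4.73^3) / (48 × 0.004491 × (8.297 × 10¹⁰))
  I = 0.0003017 m⁴
Final answer: I = 0.0003017 m⁴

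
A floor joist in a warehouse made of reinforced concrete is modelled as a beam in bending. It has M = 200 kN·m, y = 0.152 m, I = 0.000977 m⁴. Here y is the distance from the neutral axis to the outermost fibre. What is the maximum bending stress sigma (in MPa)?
Model: a beam in bending, so sigma = (M·y) / I.
Convert to SI units:
  M = 200 kN·m = 200000 N·m
Substitute:
  sigma = (200000 × 0.152) / 0.000977
  sigma = 3.112 × 10⁷ Pa
Convert: sigma = 3.112 × 10⁷ Pa = 31.12 MPa
Final answer: sigma = 31.12 MPa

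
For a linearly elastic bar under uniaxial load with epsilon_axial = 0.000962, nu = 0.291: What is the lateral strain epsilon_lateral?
Model: a linearly elastic bar under uniaxial load, so epsilon_lateral = -nu·epsilon_axial.
Substitute:
  epsilon_lateral = -(0.291 × 0.000962)
  epsilon_lateral = -0.0002799
Final answer: epsilon_lateral = -0.0002799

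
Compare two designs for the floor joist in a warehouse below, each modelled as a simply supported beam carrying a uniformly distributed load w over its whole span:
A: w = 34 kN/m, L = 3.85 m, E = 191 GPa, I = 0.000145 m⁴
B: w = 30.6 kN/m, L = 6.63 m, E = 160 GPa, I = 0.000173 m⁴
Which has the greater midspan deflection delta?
Model: a simply supported beam carrying a uniformly distributed load w over its whole span, so delta = (5·w·L^4) / (384·E·I) (SI units).
  A: delta = (5 × 34000 × 3.85^4) / (384 × (1.91 × 10¹¹) × 0.000145) = 0.003512 m = 3.512 mm
  B: delta = (5 × 30600 × 6.63^4) / (384 × (1.6 × 10¹¹) × 0.000173) = 0.02781 m = 27.81 mm
27.81 mm > 3.512 mm, so B is larger.
Final answer: B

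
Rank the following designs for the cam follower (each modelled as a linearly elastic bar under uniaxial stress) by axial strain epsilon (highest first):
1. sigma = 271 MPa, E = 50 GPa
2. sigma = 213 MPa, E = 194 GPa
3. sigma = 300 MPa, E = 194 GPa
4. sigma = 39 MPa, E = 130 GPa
Model: a linearly elastic bar under uniaxial stress, so epsilon = sigma / E (SI units).
  Case 1: epsilon = (2.71 × 10⁸) / (5 × 10¹⁰) = 0.00542
  Case 2: epsilon = (2.13 × 10⁸) / (1.94 × 10¹¹) = 0.001098
  Case 3: epsilon = (3 × 10⁸) / (1.94 × 10¹¹) = 0.001546
  Case 4: epsilon = (3.9 × 10⁷) / (1.3 × 10¹¹) = 0.0003
Ordering: 0.00542 (case 1) > 0.001546 (case 3) > 0.001098 (case 2) > 0.0003 (case 4)
Final answer: 1, 3, 2, 4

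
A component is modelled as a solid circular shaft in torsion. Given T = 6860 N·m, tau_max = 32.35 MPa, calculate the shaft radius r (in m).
Model: a solid circular shaft in torsion, so tau_max = (2·T) / (π·r^3).
Solve for r: r = ((2·T) / (π·tau_max))^(1/3).
Convert to SI units:
  tau_max = 32.35 MPa = 3.235 × 10⁷ Pa
Substitute:
  r = ((2 × 6860) / (π × (3.235 × 10⁷)))^(1/3)
  r = 0.0513 m
Final answer: r = 0.0513 m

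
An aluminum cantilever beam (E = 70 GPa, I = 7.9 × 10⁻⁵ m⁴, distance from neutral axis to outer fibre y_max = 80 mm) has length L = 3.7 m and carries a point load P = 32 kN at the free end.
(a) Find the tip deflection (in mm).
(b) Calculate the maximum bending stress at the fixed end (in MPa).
(a) Tip deflection of a cantilever with an end point load: δ = P·L^3 / (3·E·I). Convert P = 32 kN = 32000 N, E = 70 GPa = 7 × 10¹⁰ Pa.
  δ = (32000 × 3.7^3) / (3 × (7 × 10¹⁰) × (7.9 × 10⁻⁵)) = 0.0977 m = 97.7 mm
(b) Maximum bending moment at the fixed end: M = P·L = 32000 × 3.7 = 118400 N·m. Convert y_max = 80 mm = 0.08 m.
  σ = M·y_max / I = (118400 × 0.08) / (7.9 × 10⁻⁵) = 1.199 × 10⁸ Pa = 119.9 MPa
Final answer: (a) δ = 97.7 mm, (b) σ = 119.9 MPa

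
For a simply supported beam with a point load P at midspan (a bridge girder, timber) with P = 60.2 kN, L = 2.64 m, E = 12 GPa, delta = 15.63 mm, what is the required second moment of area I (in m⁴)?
Model: a simply supported beam with a point load P at midspan, so delta = (P·L^3) / (48·E·I).
Solve for I: I = (P·L^3) / (48·delta·E).
Convert to SI units:
  P = 60.2 kN = 60200 N
  E = 12 GPa = 1.2 × 10¹⁰ Pa
  delta = 15.63 mm = 0.01563 m
Substitute:
  I = (60200 × 2.64^3) / (48 × 0.01563 × (1.2 × 10¹⁰))
  I = 0.000123 m⁴
Final answer: I = 0.000123 m⁴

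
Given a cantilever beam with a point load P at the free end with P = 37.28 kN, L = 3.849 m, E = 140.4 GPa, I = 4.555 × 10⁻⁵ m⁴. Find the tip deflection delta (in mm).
Model: a cantilever beam with a point load P at the free end, so delta = (P·L^3) / (3·E·I).
Convert to SI units:
  P = 37.28 kN = 37280 N
  E = 140.4 GPa = 1.404 × 10¹¹ Pa
Substitute:
  delta = (37280 × 3.849^3) / (3 × (1.404 × 10¹¹) × (4.555 × 10⁻⁵))
  delta = 0.1108 m
Convert: delta = 0.1108 m = 110.8 mm
Final answer: delta = 110.8 mm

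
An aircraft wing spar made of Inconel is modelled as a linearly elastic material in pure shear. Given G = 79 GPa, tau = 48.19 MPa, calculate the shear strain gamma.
Model: a linearly elastic material in pure shear, so tau = G·gamma.
Solve for gamma: gamma = tau / G.
Convert to SI units:
  G = 79 GPa = 7.9 × 10¹⁰ Pa
  tau = 48.19 MPa = 4.819 × 10⁷ Pa
Substitute:
  gamma = (4.819 × 10⁷) / (7.9 × 10¹⁰)
  gamma = 0.00061
Final answer: gamma = 0.00061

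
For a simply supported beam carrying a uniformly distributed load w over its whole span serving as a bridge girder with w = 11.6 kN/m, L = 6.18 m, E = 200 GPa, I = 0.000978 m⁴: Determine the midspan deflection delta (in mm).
Model: a simply supported beam carrying a uniformly distributed load w over its whole span, so delta = (5·w·L^4) / (384·E·I).
Convert to SI units:
  w = 11.6 kN/m = 11600 N/m
  E = 200 GPa = 2 × 10¹¹ Pa
Substitute:
  delta = (5 × 11600 × 6.18^4) / (384 × (2 × 10¹¹) × 0.000978)
  delta = 0.001126 m
Convert: delta = 0.001126 m = 1.126 mm
Final answer: delta = 1.126 mm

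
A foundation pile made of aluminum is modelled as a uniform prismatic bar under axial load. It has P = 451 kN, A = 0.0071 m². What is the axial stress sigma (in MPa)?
Model: a uniform prismatic bar under axial load, so sigma = P / A.
Convert to SI units:
  P = 451 kN = 451000 N
Substitute:
  sigma = 451000 / 0.0071
  sigma = 6.352 × 10⁷ Pa
Convert: sigma = 6.352 × 10⁷ Pa = 63.52 MPa
Final answer: sigma = 63.52 MPa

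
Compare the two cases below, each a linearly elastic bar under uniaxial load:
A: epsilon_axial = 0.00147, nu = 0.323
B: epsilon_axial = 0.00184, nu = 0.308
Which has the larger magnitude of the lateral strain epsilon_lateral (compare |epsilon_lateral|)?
Model: a linearly elastic bar under uniaxial load, so epsilon_lateral = -nu·epsilon_axial (SI units).
  A: epsilon_lateral = -(0.323 × 0.00147) = -0.0004748
  B: epsilon_lateral = -(0.308 × 0.00184) = -0.0005667
|epsilon_lateral|: A = 0.0004748, B = 0.0005667, so B is larger in magnitude.
Final answer: B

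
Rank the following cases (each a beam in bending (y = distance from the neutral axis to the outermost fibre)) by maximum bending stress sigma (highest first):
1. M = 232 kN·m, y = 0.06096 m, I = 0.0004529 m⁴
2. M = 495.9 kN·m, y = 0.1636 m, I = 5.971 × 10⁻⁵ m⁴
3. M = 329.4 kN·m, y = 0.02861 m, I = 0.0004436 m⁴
Model: a beam in bending (y = distance from the neutral axis to the outermost fibre), so sigma = (M·y) / I (SI units).
  Case 1: sigma = (232000 × 0.06096) / 0.0004529 = 3.123 × 10⁷ Pa = 31.23 MPa
  Case 2: sigma = (495900 × 0.1636) / (5.971 × 10⁻⁵) = 1.359 × 10⁹ Pa = 1359 MPa
  Case 3: sigma = (329400 × 0.02861) / 0.0004436 = 2.124 × 10⁷ Pa = 21.24 MPa
Ordering: 1359 MPa (case 2) > 31.23 MPa (case 1) > 21.24 MPa (case 3)
Final answer: 2, 1, 3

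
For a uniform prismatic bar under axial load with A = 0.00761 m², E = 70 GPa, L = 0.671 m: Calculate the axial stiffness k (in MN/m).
Model: a uniform prismatic bar under axial load, so k = (A·E) / L.
Convert to SI units:
  E = 70 GPa = 7 × 10¹⁰ Pa
Substitute:
  k = (0.00761 × (7 × 10¹⁰)) / 0.671
  k = 7.939 × 10⁸ N/m
Convert: k = 7.939 × 10⁸ N/m = 793.9 MN/m
Final answer: k = 793.9 MN/m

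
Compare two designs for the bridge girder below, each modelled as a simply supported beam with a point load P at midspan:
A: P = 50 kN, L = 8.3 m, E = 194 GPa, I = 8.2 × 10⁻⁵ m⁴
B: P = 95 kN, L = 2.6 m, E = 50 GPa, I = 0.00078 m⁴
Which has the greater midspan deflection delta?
Model: a simply supported beam with a point load P at midspan, so delta = (P·L^3) / (48·E·I) (SI units).
  A: delta = (50000 × 8.3^3) / (48 × (1.94 × 10¹¹) × (8.2 × 10⁻⁵)) = 0.03744 m = 37.44 mm
  B: delta = (95000 × 2.6^3) / (48 × (5 × 10¹⁰) × 0.00078) = 0.0008919 m = 0.8919 mm
37.44 mm > 0.8919 mm, so A is larger.
Final answer: A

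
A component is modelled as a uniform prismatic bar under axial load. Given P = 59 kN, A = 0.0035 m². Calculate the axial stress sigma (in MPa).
Model: a uniform prismatic bar under axial load, so sigma = P / A.
Convert to SI units:
  P = 59 kN = 59000 N
Substitute:
  sigma = 59000 / 0.0035
  sigma = 1.686 × 10⁷ Pa
Convert: sigma = 1.686 × 10⁷ Pa = 16.86 MPa
Final answer: sigma = 16.86 MPa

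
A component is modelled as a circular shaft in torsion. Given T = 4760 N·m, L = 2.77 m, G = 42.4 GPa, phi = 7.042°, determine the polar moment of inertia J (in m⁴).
Model: a circular shaft in torsion, so phi = (T·L) / (G·J).
Solve for J: J = (T·L) / (phi·G).
Convert to SI units:
  G = 42.4 GPa = 4.24 × 10¹⁰ Pa
  phi = 7.042° = 0.1229 rad
Substitute:
  J = (4760 × 2.77) / (0.1229 × (4.24 × 10¹⁰))
  J = 2.53 × 10⁻⁶ m⁴
Final answer: J = 2.53 × 10⁻⁶ m⁴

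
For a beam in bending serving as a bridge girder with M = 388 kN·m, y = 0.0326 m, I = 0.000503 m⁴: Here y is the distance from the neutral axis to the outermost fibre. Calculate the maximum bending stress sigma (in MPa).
Model: a beam in bending, so sigma = (M·y) / I.
Convert to SI units:
  M = 388 kN·m = 388000 N·m
Substitute:
  sigma = (388000 × 0.0326) / 0.000503
  sigma = 2.515 × 10⁷ Pa
Convert: sigma = 2.515 × 10⁷ Pa = 25.15 MPa
Final answer: sigma = 25.15 MPa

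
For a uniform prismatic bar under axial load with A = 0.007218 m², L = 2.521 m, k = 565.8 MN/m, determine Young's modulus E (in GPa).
Model: a uniform prismatic bar under axial load, so k = (A·E) / L.
Solve for E: E = (k·L) / A.
Convert to SI units:
  k = 565.8 MN/m = 5.658 × 10⁸ N/m
Substitute:
  E = ((5.658 × 10⁸) × 2.521) / 0.007218
  E = 1.976 × 10¹¹ Pa
Convert: E = 1.976 × 10¹¹ Pa = 197.6 GPa
Final answer: E = 197.6 GPa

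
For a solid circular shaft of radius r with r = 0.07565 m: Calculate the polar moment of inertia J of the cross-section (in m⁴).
Model: a solid circular shaft of radius r, so J = (π·r^4) / 2.
Substitute:
  J = (π × 0.07565^4) / 2
  J = 5.145 × 10⁻⁵ m⁴
Final answer: J = 5.145 × 10⁻⁵ m⁴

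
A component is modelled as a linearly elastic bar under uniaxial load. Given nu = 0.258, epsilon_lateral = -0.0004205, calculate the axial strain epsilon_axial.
Model: a linearly elastic bar under uniaxial load, so epsilon_lateral = -nu·epsilon_axial.
Solve for epsilon_axial: epsilon_axial = -epsilon_lateral / nu.
Substitute:
  epsilon_axial = -(-0.0004205) / 0.258
  epsilon_axial = 0.00163
Final answer: epsilon_axial = 0.00163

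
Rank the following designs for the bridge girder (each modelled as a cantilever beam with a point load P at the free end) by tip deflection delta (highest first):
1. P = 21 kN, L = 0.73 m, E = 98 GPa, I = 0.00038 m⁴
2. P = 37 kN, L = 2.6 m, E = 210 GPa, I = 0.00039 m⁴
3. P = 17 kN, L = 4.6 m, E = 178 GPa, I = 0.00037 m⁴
Model: a cantilever beam with a point load P at the free end, so delta = (P·L^3) / (3·E·I) (SI units).
  Case 1: delta = (21000 × 0.73^3) / (3 × (9.8 × 10¹⁰) × 0.00038) = 7.312 × 10⁻⁵ m = 0.07312 mm
  Case 2: delta = (37000 × 2.6^3) / (3 × (2.1 × 10¹¹) × 0.00039) = 0.002647 m = 2.647 mm
  Case 3: delta = (17000 × 4.6^3) / (3 × (1.78 × 10¹¹) × 0.00037) = 0.008375 m = 8.375 mm
Ordering: 8.375 mm (case 3) > 2.647 mm (case 2) > 0.07312 mm (case 1)
Final answer: 3, 2, 1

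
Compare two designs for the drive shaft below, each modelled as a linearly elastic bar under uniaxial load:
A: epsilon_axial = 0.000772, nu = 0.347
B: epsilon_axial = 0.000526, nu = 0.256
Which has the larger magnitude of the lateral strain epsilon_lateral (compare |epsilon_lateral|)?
Model: a linearly elastic bar under uniaxial load, so epsilon_lateral = -nu·epsilon_axial (SI units).
  A: epsilon_lateral = -(0.347 × 0.000772) = -0.0002679
  B: epsilon_lateral = -(0.256 × 0.000526) = -0.0001347
|epsilon_lateral|: A = 0.0002679, B = 0.0001347, so A is larger in magnitude.
Final answer: A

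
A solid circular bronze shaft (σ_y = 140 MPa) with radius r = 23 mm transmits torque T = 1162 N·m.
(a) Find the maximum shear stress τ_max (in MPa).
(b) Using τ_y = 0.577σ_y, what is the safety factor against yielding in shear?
(a) For a solid circular shaft, τ_max = T·r/J with J = π·r^4/2, i.e. τ_max = 2·T / (π·r^3). Convert r = 23 mm = 0.023 m.
  τ_max = (2 × 1162) / (π × 0.023^3) = 6.08 × 10⁷ Pa = 60.8 MPa
(b) τ_y = 0.577 × 140 = 80.78 MPa
  SF = τ_y/τ_max = 80.78 / 60.8 = 1.329
Final answer: (a) τ_max = 60.8 MPa, (b) SF = 1.329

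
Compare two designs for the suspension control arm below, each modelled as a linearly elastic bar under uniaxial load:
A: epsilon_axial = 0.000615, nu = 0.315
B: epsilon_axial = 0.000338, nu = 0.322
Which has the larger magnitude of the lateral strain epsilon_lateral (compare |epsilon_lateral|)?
Model: a linearly elastic bar under uniaxial load, so epsilon_lateral = -nu·epsilon_axial (SI units).
  A: epsilon_lateral = -(0.315 × 0.000615) = -0.0001937
  B: epsilon_lateral = -(0.322 × 0.000338) = -0.0001088
|epsilon_lateral|: A = 0.0001937, B = 0.0001088, so A is larger in magnitude.
Final answer: A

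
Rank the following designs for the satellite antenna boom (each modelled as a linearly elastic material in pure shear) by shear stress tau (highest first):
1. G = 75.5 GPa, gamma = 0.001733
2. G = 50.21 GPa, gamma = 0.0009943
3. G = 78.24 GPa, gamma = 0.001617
Model: a linearly elastic material in pure shear, so tau = G·gamma (SI units).
  Case 1: tau = (7.55 × 10¹⁰) × 0.001733 = 1.308 × 10⁸ Pa = 130.8 MPa
  Case 2: tau = (5.021 × 10¹⁰) × 0.0009943 = 4.992 × 10⁷ Pa = 49.92 MPa
  Case 3: tau = (7.824 × 10¹⁰) × 0.001617 = 1.265 × 10⁸ Pa = 126.5 MPa
Ordering: 130.8 MPa (case 1) > 126.5 MPa (case 3) > 49.92 MPa (case 2)
Final answer: 1, 3, 2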